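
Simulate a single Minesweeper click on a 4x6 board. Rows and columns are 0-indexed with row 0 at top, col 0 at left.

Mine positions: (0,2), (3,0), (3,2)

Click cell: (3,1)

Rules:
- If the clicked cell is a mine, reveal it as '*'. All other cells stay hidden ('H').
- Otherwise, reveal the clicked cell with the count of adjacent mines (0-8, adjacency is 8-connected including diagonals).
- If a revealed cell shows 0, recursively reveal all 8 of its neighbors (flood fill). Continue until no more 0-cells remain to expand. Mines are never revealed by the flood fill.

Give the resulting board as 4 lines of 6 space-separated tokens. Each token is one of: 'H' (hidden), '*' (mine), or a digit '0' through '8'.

H H H H H H
H H H H H H
H H H H H H
H 2 H H H H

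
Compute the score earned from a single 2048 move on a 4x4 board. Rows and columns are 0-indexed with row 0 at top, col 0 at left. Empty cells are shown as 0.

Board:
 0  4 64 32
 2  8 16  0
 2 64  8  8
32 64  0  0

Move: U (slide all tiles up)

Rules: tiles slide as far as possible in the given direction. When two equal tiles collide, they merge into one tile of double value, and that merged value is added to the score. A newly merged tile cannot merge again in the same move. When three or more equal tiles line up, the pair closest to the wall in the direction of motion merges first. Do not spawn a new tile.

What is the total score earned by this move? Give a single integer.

Answer: 132

Derivation:
Slide up:
col 0: [0, 2, 2, 32] -> [4, 32, 0, 0]  score +4 (running 4)
col 1: [4, 8, 64, 64] -> [4, 8, 128, 0]  score +128 (running 132)
col 2: [64, 16, 8, 0] -> [64, 16, 8, 0]  score +0 (running 132)
col 3: [32, 0, 8, 0] -> [32, 8, 0, 0]  score +0 (running 132)
Board after move:
  4   4  64  32
 32   8  16   8
  0 128   8   0
  0   0   0   0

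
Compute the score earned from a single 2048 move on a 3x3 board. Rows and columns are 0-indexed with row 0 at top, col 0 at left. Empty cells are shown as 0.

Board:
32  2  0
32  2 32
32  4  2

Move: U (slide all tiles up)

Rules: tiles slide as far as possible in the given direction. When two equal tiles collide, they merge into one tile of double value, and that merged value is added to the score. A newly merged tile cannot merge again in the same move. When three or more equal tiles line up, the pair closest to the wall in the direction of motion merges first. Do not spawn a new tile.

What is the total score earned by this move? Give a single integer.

Answer: 68

Derivation:
Slide up:
col 0: [32, 32, 32] -> [64, 32, 0]  score +64 (running 64)
col 1: [2, 2, 4] -> [4, 4, 0]  score +4 (running 68)
col 2: [0, 32, 2] -> [32, 2, 0]  score +0 (running 68)
Board after move:
64  4 32
32  4  2
 0  0  0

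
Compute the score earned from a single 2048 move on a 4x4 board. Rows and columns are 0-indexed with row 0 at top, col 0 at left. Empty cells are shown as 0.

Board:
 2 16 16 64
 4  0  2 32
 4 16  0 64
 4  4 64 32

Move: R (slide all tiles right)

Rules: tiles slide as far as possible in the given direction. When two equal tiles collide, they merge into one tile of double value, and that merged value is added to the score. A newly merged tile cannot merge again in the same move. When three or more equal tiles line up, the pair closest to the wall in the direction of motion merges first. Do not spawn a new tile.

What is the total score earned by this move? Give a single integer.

Slide right:
row 0: [2, 16, 16, 64] -> [0, 2, 32, 64]  score +32 (running 32)
row 1: [4, 0, 2, 32] -> [0, 4, 2, 32]  score +0 (running 32)
row 2: [4, 16, 0, 64] -> [0, 4, 16, 64]  score +0 (running 32)
row 3: [4, 4, 64, 32] -> [0, 8, 64, 32]  score +8 (running 40)
Board after move:
 0  2 32 64
 0  4  2 32
 0  4 16 64
 0  8 64 32

Answer: 40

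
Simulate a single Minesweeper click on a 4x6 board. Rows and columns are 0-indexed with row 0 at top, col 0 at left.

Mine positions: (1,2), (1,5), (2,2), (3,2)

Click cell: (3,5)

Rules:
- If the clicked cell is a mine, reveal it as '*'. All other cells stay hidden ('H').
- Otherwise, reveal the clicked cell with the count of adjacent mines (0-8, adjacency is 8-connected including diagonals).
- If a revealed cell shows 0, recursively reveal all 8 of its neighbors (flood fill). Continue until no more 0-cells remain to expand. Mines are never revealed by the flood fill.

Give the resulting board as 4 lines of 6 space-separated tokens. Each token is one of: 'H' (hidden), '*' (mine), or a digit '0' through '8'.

H H H H H H
H H H H H H
H H H 3 1 1
H H H 2 0 0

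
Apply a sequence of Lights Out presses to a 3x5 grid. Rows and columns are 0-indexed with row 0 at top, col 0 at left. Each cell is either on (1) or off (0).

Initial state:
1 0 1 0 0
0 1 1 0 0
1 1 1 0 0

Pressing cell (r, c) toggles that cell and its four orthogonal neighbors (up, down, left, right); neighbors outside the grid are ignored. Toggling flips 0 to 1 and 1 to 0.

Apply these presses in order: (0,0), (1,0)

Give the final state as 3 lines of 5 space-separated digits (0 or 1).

After press 1 at (0,0):
0 1 1 0 0
1 1 1 0 0
1 1 1 0 0

After press 2 at (1,0):
1 1 1 0 0
0 0 1 0 0
0 1 1 0 0

Answer: 1 1 1 0 0
0 0 1 0 0
0 1 1 0 0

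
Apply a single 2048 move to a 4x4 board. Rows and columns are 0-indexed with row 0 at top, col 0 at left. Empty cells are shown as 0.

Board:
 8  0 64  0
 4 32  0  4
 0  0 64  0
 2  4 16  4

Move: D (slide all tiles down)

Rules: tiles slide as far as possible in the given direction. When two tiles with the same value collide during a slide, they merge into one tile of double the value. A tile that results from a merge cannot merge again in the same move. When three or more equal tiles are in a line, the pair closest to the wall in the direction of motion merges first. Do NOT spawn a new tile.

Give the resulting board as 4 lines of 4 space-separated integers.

Slide down:
col 0: [8, 4, 0, 2] -> [0, 8, 4, 2]
col 1: [0, 32, 0, 4] -> [0, 0, 32, 4]
col 2: [64, 0, 64, 16] -> [0, 0, 128, 16]
col 3: [0, 4, 0, 4] -> [0, 0, 0, 8]

Answer:   0   0   0   0
  8   0   0   0
  4  32 128   0
  2   4  16   8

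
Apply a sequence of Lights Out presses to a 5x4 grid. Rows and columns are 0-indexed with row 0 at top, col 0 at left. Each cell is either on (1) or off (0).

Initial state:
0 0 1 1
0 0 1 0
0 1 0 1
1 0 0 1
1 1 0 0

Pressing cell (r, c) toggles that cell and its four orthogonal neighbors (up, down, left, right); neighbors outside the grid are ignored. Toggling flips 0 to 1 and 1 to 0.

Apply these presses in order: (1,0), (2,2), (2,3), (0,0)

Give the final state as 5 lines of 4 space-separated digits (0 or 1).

After press 1 at (1,0):
1 0 1 1
1 1 1 0
1 1 0 1
1 0 0 1
1 1 0 0

After press 2 at (2,2):
1 0 1 1
1 1 0 0
1 0 1 0
1 0 1 1
1 1 0 0

After press 3 at (2,3):
1 0 1 1
1 1 0 1
1 0 0 1
1 0 1 0
1 1 0 0

After press 4 at (0,0):
0 1 1 1
0 1 0 1
1 0 0 1
1 0 1 0
1 1 0 0

Answer: 0 1 1 1
0 1 0 1
1 0 0 1
1 0 1 0
1 1 0 0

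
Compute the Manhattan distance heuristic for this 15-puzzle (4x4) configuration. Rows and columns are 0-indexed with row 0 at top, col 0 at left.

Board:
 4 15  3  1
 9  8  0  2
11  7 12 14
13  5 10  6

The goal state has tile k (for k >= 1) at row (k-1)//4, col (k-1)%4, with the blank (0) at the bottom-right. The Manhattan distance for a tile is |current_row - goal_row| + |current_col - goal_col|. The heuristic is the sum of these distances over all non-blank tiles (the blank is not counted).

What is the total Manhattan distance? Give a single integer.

Answer: 33

Derivation:
Tile 4: at (0,0), goal (0,3), distance |0-0|+|0-3| = 3
Tile 15: at (0,1), goal (3,2), distance |0-3|+|1-2| = 4
Tile 3: at (0,2), goal (0,2), distance |0-0|+|2-2| = 0
Tile 1: at (0,3), goal (0,0), distance |0-0|+|3-0| = 3
Tile 9: at (1,0), goal (2,0), distance |1-2|+|0-0| = 1
Tile 8: at (1,1), goal (1,3), distance |1-1|+|1-3| = 2
Tile 2: at (1,3), goal (0,1), distance |1-0|+|3-1| = 3
Tile 11: at (2,0), goal (2,2), distance |2-2|+|0-2| = 2
Tile 7: at (2,1), goal (1,2), distance |2-1|+|1-2| = 2
Tile 12: at (2,2), goal (2,3), distance |2-2|+|2-3| = 1
Tile 14: at (2,3), goal (3,1), distance |2-3|+|3-1| = 3
Tile 13: at (3,0), goal (3,0), distance |3-3|+|0-0| = 0
Tile 5: at (3,1), goal (1,0), distance |3-1|+|1-0| = 3
Tile 10: at (3,2), goal (2,1), distance |3-2|+|2-1| = 2
Tile 6: at (3,3), goal (1,1), distance |3-1|+|3-1| = 4
Sum: 3 + 4 + 0 + 3 + 1 + 2 + 3 + 2 + 2 + 1 + 3 + 0 + 3 + 2 + 4 = 33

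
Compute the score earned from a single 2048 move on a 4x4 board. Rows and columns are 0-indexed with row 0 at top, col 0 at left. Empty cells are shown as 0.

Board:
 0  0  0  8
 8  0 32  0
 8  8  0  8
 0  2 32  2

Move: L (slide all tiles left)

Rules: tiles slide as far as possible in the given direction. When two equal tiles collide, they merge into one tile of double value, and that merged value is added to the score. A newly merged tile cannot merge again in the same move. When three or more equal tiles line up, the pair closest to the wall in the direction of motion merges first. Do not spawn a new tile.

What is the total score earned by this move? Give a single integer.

Slide left:
row 0: [0, 0, 0, 8] -> [8, 0, 0, 0]  score +0 (running 0)
row 1: [8, 0, 32, 0] -> [8, 32, 0, 0]  score +0 (running 0)
row 2: [8, 8, 0, 8] -> [16, 8, 0, 0]  score +16 (running 16)
row 3: [0, 2, 32, 2] -> [2, 32, 2, 0]  score +0 (running 16)
Board after move:
 8  0  0  0
 8 32  0  0
16  8  0  0
 2 32  2  0

Answer: 16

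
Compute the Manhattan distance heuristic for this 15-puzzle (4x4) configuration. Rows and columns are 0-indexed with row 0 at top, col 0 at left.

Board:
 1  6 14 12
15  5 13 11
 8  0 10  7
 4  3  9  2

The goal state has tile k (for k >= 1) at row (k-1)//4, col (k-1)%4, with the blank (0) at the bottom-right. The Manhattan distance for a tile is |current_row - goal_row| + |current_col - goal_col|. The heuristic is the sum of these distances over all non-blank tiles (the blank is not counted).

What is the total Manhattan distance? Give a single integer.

Answer: 43

Derivation:
Tile 1: at (0,0), goal (0,0), distance |0-0|+|0-0| = 0
Tile 6: at (0,1), goal (1,1), distance |0-1|+|1-1| = 1
Tile 14: at (0,2), goal (3,1), distance |0-3|+|2-1| = 4
Tile 12: at (0,3), goal (2,3), distance |0-2|+|3-3| = 2
Tile 15: at (1,0), goal (3,2), distance |1-3|+|0-2| = 4
Tile 5: at (1,1), goal (1,0), distance |1-1|+|1-0| = 1
Tile 13: at (1,2), goal (3,0), distance |1-3|+|2-0| = 4
Tile 11: at (1,3), goal (2,2), distance |1-2|+|3-2| = 2
Tile 8: at (2,0), goal (1,3), distance |2-1|+|0-3| = 4
Tile 10: at (2,2), goal (2,1), distance |2-2|+|2-1| = 1
Tile 7: at (2,3), goal (1,2), distance |2-1|+|3-2| = 2
Tile 4: at (3,0), goal (0,3), distance |3-0|+|0-3| = 6
Tile 3: at (3,1), goal (0,2), distance |3-0|+|1-2| = 4
Tile 9: at (3,2), goal (2,0), distance |3-2|+|2-0| = 3
Tile 2: at (3,3), goal (0,1), distance |3-0|+|3-1| = 5
Sum: 0 + 1 + 4 + 2 + 4 + 1 + 4 + 2 + 4 + 1 + 2 + 6 + 4 + 3 + 5 = 43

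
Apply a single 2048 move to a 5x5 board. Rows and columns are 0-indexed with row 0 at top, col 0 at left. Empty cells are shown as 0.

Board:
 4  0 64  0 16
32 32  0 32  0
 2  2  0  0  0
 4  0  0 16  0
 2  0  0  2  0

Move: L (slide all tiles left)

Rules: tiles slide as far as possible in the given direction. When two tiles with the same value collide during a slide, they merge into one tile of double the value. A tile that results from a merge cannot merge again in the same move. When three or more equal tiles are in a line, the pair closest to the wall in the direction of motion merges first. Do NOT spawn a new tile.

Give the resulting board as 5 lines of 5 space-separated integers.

Slide left:
row 0: [4, 0, 64, 0, 16] -> [4, 64, 16, 0, 0]
row 1: [32, 32, 0, 32, 0] -> [64, 32, 0, 0, 0]
row 2: [2, 2, 0, 0, 0] -> [4, 0, 0, 0, 0]
row 3: [4, 0, 0, 16, 0] -> [4, 16, 0, 0, 0]
row 4: [2, 0, 0, 2, 0] -> [4, 0, 0, 0, 0]

Answer:  4 64 16  0  0
64 32  0  0  0
 4  0  0  0  0
 4 16  0  0  0
 4  0  0  0  0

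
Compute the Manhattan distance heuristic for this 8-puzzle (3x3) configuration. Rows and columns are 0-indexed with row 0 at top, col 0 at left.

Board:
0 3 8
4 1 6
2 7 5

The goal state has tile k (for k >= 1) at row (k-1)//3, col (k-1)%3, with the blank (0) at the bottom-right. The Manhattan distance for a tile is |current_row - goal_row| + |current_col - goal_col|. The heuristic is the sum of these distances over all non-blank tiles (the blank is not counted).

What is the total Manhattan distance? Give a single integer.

Tile 3: at (0,1), goal (0,2), distance |0-0|+|1-2| = 1
Tile 8: at (0,2), goal (2,1), distance |0-2|+|2-1| = 3
Tile 4: at (1,0), goal (1,0), distance |1-1|+|0-0| = 0
Tile 1: at (1,1), goal (0,0), distance |1-0|+|1-0| = 2
Tile 6: at (1,2), goal (1,2), distance |1-1|+|2-2| = 0
Tile 2: at (2,0), goal (0,1), distance |2-0|+|0-1| = 3
Tile 7: at (2,1), goal (2,0), distance |2-2|+|1-0| = 1
Tile 5: at (2,2), goal (1,1), distance |2-1|+|2-1| = 2
Sum: 1 + 3 + 0 + 2 + 0 + 3 + 1 + 2 = 12

Answer: 12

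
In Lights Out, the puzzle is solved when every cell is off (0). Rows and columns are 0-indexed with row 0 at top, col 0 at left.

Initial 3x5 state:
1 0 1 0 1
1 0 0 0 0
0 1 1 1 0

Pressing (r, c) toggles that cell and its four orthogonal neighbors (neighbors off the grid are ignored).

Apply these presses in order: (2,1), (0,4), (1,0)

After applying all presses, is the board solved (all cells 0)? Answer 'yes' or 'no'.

Answer: no

Derivation:
After press 1 at (2,1):
1 0 1 0 1
1 1 0 0 0
1 0 0 1 0

After press 2 at (0,4):
1 0 1 1 0
1 1 0 0 1
1 0 0 1 0

After press 3 at (1,0):
0 0 1 1 0
0 0 0 0 1
0 0 0 1 0

Lights still on: 4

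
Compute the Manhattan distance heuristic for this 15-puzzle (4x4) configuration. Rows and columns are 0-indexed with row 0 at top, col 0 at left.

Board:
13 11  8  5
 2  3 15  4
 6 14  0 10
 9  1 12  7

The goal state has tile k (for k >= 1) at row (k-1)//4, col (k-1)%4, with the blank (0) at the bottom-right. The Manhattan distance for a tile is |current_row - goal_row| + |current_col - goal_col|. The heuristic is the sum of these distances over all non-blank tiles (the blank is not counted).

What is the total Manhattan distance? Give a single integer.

Answer: 34

Derivation:
Tile 13: at (0,0), goal (3,0), distance |0-3|+|0-0| = 3
Tile 11: at (0,1), goal (2,2), distance |0-2|+|1-2| = 3
Tile 8: at (0,2), goal (1,3), distance |0-1|+|2-3| = 2
Tile 5: at (0,3), goal (1,0), distance |0-1|+|3-0| = 4
Tile 2: at (1,0), goal (0,1), distance |1-0|+|0-1| = 2
Tile 3: at (1,1), goal (0,2), distance |1-0|+|1-2| = 2
Tile 15: at (1,2), goal (3,2), distance |1-3|+|2-2| = 2
Tile 4: at (1,3), goal (0,3), distance |1-0|+|3-3| = 1
Tile 6: at (2,0), goal (1,1), distance |2-1|+|0-1| = 2
Tile 14: at (2,1), goal (3,1), distance |2-3|+|1-1| = 1
Tile 10: at (2,3), goal (2,1), distance |2-2|+|3-1| = 2
Tile 9: at (3,0), goal (2,0), distance |3-2|+|0-0| = 1
Tile 1: at (3,1), goal (0,0), distance |3-0|+|1-0| = 4
Tile 12: at (3,2), goal (2,3), distance |3-2|+|2-3| = 2
Tile 7: at (3,3), goal (1,2), distance |3-1|+|3-2| = 3
Sum: 3 + 3 + 2 + 4 + 2 + 2 + 2 + 1 + 2 + 1 + 2 + 1 + 4 + 2 + 3 = 34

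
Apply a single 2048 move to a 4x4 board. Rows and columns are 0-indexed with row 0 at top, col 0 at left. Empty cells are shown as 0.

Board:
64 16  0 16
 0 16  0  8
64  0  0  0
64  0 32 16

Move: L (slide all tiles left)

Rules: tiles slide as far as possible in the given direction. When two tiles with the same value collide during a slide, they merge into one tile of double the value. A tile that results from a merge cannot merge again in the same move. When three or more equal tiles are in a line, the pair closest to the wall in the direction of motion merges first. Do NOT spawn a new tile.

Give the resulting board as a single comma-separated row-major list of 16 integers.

Slide left:
row 0: [64, 16, 0, 16] -> [64, 32, 0, 0]
row 1: [0, 16, 0, 8] -> [16, 8, 0, 0]
row 2: [64, 0, 0, 0] -> [64, 0, 0, 0]
row 3: [64, 0, 32, 16] -> [64, 32, 16, 0]

Answer: 64, 32, 0, 0, 16, 8, 0, 0, 64, 0, 0, 0, 64, 32, 16, 0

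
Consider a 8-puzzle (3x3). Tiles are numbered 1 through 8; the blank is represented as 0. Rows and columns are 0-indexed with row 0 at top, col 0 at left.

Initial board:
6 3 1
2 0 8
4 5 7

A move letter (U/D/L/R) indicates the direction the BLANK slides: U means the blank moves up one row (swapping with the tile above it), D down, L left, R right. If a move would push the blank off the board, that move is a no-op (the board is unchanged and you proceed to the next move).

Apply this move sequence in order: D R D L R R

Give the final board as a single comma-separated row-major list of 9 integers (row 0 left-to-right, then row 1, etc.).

After move 1 (D):
6 3 1
2 5 8
4 0 7

After move 2 (R):
6 3 1
2 5 8
4 7 0

After move 3 (D):
6 3 1
2 5 8
4 7 0

After move 4 (L):
6 3 1
2 5 8
4 0 7

After move 5 (R):
6 3 1
2 5 8
4 7 0

After move 6 (R):
6 3 1
2 5 8
4 7 0

Answer: 6, 3, 1, 2, 5, 8, 4, 7, 0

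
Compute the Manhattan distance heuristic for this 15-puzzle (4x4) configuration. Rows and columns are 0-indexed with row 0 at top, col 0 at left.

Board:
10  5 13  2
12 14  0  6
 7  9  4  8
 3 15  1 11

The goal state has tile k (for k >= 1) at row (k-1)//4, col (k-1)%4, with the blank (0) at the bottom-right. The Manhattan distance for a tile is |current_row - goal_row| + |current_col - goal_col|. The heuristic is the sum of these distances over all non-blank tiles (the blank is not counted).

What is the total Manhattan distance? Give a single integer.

Tile 10: (0,0)->(2,1) = 3
Tile 5: (0,1)->(1,0) = 2
Tile 13: (0,2)->(3,0) = 5
Tile 2: (0,3)->(0,1) = 2
Tile 12: (1,0)->(2,3) = 4
Tile 14: (1,1)->(3,1) = 2
Tile 6: (1,3)->(1,1) = 2
Tile 7: (2,0)->(1,2) = 3
Tile 9: (2,1)->(2,0) = 1
Tile 4: (2,2)->(0,3) = 3
Tile 8: (2,3)->(1,3) = 1
Tile 3: (3,0)->(0,2) = 5
Tile 15: (3,1)->(3,2) = 1
Tile 1: (3,2)->(0,0) = 5
Tile 11: (3,3)->(2,2) = 2
Sum: 3 + 2 + 5 + 2 + 4 + 2 + 2 + 3 + 1 + 3 + 1 + 5 + 1 + 5 + 2 = 41

Answer: 41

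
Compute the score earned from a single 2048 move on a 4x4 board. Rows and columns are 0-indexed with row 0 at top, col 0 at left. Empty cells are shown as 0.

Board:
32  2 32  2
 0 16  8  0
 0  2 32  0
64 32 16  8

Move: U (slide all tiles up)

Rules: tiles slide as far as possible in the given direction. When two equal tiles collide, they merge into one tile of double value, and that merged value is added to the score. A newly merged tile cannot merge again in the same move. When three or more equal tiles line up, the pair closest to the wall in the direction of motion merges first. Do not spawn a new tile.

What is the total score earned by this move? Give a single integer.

Slide up:
col 0: [32, 0, 0, 64] -> [32, 64, 0, 0]  score +0 (running 0)
col 1: [2, 16, 2, 32] -> [2, 16, 2, 32]  score +0 (running 0)
col 2: [32, 8, 32, 16] -> [32, 8, 32, 16]  score +0 (running 0)
col 3: [2, 0, 0, 8] -> [2, 8, 0, 0]  score +0 (running 0)
Board after move:
32  2 32  2
64 16  8  8
 0  2 32  0
 0 32 16  0

Answer: 0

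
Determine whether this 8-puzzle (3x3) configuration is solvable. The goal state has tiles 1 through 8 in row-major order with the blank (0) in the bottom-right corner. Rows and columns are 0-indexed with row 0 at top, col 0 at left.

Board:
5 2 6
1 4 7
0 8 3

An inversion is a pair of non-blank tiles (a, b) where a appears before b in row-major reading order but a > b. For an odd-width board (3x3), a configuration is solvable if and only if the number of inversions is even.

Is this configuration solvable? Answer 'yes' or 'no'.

Inversions (pairs i<j in row-major order where tile[i] > tile[j] > 0): 11
11 is odd, so the puzzle is not solvable.

Answer: no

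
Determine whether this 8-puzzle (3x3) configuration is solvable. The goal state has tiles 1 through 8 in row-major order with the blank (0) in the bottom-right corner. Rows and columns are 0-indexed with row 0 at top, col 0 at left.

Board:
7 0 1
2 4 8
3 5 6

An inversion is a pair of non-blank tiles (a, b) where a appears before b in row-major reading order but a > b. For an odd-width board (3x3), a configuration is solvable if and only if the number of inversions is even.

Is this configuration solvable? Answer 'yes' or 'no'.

Answer: yes

Derivation:
Inversions (pairs i<j in row-major order where tile[i] > tile[j] > 0): 10
10 is even, so the puzzle is solvable.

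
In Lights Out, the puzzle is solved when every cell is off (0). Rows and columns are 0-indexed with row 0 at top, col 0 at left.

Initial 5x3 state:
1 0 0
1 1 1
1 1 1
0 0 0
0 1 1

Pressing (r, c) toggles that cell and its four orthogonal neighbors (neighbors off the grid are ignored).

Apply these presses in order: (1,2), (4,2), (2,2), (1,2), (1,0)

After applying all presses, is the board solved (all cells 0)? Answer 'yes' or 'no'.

Answer: yes

Derivation:
After press 1 at (1,2):
1 0 1
1 0 0
1 1 0
0 0 0
0 1 1

After press 2 at (4,2):
1 0 1
1 0 0
1 1 0
0 0 1
0 0 0

After press 3 at (2,2):
1 0 1
1 0 1
1 0 1
0 0 0
0 0 0

After press 4 at (1,2):
1 0 0
1 1 0
1 0 0
0 0 0
0 0 0

After press 5 at (1,0):
0 0 0
0 0 0
0 0 0
0 0 0
0 0 0

Lights still on: 0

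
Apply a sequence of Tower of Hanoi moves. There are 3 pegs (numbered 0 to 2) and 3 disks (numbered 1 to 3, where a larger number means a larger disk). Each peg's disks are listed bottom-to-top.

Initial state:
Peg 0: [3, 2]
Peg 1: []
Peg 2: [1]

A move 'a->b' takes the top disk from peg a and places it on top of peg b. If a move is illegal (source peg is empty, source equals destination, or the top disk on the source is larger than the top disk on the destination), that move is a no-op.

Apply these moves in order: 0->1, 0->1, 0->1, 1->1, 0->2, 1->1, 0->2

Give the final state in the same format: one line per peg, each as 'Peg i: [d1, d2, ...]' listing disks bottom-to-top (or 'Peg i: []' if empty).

After move 1 (0->1):
Peg 0: [3]
Peg 1: [2]
Peg 2: [1]

After move 2 (0->1):
Peg 0: [3]
Peg 1: [2]
Peg 2: [1]

After move 3 (0->1):
Peg 0: [3]
Peg 1: [2]
Peg 2: [1]

After move 4 (1->1):
Peg 0: [3]
Peg 1: [2]
Peg 2: [1]

After move 5 (0->2):
Peg 0: [3]
Peg 1: [2]
Peg 2: [1]

After move 6 (1->1):
Peg 0: [3]
Peg 1: [2]
Peg 2: [1]

After move 7 (0->2):
Peg 0: [3]
Peg 1: [2]
Peg 2: [1]

Answer: Peg 0: [3]
Peg 1: [2]
Peg 2: [1]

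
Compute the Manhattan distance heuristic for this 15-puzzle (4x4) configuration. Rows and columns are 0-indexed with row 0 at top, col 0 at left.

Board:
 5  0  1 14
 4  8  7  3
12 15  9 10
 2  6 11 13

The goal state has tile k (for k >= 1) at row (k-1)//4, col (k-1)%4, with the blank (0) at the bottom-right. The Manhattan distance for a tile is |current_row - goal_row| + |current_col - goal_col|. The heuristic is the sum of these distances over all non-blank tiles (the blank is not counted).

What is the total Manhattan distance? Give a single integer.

Answer: 35

Derivation:
Tile 5: (0,0)->(1,0) = 1
Tile 1: (0,2)->(0,0) = 2
Tile 14: (0,3)->(3,1) = 5
Tile 4: (1,0)->(0,3) = 4
Tile 8: (1,1)->(1,3) = 2
Tile 7: (1,2)->(1,2) = 0
Tile 3: (1,3)->(0,2) = 2
Tile 12: (2,0)->(2,3) = 3
Tile 15: (2,1)->(3,2) = 2
Tile 9: (2,2)->(2,0) = 2
Tile 10: (2,3)->(2,1) = 2
Tile 2: (3,0)->(0,1) = 4
Tile 6: (3,1)->(1,1) = 2
Tile 11: (3,2)->(2,2) = 1
Tile 13: (3,3)->(3,0) = 3
Sum: 1 + 2 + 5 + 4 + 2 + 0 + 2 + 3 + 2 + 2 + 2 + 4 + 2 + 1 + 3 = 35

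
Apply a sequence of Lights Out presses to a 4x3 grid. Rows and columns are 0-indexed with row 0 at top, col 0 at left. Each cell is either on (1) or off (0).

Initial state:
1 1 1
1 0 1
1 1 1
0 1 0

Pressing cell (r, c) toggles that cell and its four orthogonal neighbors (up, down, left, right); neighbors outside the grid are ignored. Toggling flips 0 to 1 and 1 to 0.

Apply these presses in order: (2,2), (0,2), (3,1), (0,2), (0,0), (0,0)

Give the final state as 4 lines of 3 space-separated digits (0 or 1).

After press 1 at (2,2):
1 1 1
1 0 0
1 0 0
0 1 1

After press 2 at (0,2):
1 0 0
1 0 1
1 0 0
0 1 1

After press 3 at (3,1):
1 0 0
1 0 1
1 1 0
1 0 0

After press 4 at (0,2):
1 1 1
1 0 0
1 1 0
1 0 0

After press 5 at (0,0):
0 0 1
0 0 0
1 1 0
1 0 0

After press 6 at (0,0):
1 1 1
1 0 0
1 1 0
1 0 0

Answer: 1 1 1
1 0 0
1 1 0
1 0 0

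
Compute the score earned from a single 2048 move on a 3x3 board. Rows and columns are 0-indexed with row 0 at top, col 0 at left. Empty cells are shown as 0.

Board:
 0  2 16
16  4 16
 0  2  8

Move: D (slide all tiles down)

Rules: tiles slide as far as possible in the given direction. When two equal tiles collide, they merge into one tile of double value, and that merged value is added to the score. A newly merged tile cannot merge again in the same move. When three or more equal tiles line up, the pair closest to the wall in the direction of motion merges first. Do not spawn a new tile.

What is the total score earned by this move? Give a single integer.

Answer: 32

Derivation:
Slide down:
col 0: [0, 16, 0] -> [0, 0, 16]  score +0 (running 0)
col 1: [2, 4, 2] -> [2, 4, 2]  score +0 (running 0)
col 2: [16, 16, 8] -> [0, 32, 8]  score +32 (running 32)
Board after move:
 0  2  0
 0  4 32
16  2  8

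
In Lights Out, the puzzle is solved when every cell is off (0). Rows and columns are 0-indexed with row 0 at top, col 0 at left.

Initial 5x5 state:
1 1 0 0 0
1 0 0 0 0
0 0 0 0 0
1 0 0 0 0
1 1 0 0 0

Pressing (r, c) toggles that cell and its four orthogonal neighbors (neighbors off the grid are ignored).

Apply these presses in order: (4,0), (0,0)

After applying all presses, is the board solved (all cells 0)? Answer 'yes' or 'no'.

Answer: yes

Derivation:
After press 1 at (4,0):
1 1 0 0 0
1 0 0 0 0
0 0 0 0 0
0 0 0 0 0
0 0 0 0 0

After press 2 at (0,0):
0 0 0 0 0
0 0 0 0 0
0 0 0 0 0
0 0 0 0 0
0 0 0 0 0

Lights still on: 0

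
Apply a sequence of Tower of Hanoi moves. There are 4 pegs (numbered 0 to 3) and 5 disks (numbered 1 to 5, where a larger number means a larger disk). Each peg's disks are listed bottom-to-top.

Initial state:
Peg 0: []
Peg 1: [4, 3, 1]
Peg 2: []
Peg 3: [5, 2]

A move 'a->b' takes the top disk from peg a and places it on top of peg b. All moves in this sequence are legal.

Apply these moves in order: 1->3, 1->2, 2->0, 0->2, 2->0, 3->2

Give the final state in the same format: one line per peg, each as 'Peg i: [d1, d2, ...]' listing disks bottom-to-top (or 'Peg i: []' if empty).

Answer: Peg 0: [3]
Peg 1: [4]
Peg 2: [1]
Peg 3: [5, 2]

Derivation:
After move 1 (1->3):
Peg 0: []
Peg 1: [4, 3]
Peg 2: []
Peg 3: [5, 2, 1]

After move 2 (1->2):
Peg 0: []
Peg 1: [4]
Peg 2: [3]
Peg 3: [5, 2, 1]

After move 3 (2->0):
Peg 0: [3]
Peg 1: [4]
Peg 2: []
Peg 3: [5, 2, 1]

After move 4 (0->2):
Peg 0: []
Peg 1: [4]
Peg 2: [3]
Peg 3: [5, 2, 1]

After move 5 (2->0):
Peg 0: [3]
Peg 1: [4]
Peg 2: []
Peg 3: [5, 2, 1]

After move 6 (3->2):
Peg 0: [3]
Peg 1: [4]
Peg 2: [1]
Peg 3: [5, 2]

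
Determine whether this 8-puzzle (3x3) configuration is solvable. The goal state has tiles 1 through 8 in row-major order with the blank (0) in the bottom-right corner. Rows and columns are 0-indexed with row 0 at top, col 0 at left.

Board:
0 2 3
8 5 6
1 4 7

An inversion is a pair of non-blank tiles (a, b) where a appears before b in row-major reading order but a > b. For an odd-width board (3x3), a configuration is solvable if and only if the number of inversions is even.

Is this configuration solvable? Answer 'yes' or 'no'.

Inversions (pairs i<j in row-major order where tile[i] > tile[j] > 0): 11
11 is odd, so the puzzle is not solvable.

Answer: no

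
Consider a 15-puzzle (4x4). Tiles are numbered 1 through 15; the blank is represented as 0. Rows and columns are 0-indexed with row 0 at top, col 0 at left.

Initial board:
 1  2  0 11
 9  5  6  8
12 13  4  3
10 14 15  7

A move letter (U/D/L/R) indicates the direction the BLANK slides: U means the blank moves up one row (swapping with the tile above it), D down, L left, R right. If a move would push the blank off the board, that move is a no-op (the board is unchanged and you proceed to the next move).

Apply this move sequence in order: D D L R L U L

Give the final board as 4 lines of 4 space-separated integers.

After move 1 (D):
 1  2  6 11
 9  5  0  8
12 13  4  3
10 14 15  7

After move 2 (D):
 1  2  6 11
 9  5  4  8
12 13  0  3
10 14 15  7

After move 3 (L):
 1  2  6 11
 9  5  4  8
12  0 13  3
10 14 15  7

After move 4 (R):
 1  2  6 11
 9  5  4  8
12 13  0  3
10 14 15  7

After move 5 (L):
 1  2  6 11
 9  5  4  8
12  0 13  3
10 14 15  7

After move 6 (U):
 1  2  6 11
 9  0  4  8
12  5 13  3
10 14 15  7

After move 7 (L):
 1  2  6 11
 0  9  4  8
12  5 13  3
10 14 15  7

Answer:  1  2  6 11
 0  9  4  8
12  5 13  3
10 14 15  7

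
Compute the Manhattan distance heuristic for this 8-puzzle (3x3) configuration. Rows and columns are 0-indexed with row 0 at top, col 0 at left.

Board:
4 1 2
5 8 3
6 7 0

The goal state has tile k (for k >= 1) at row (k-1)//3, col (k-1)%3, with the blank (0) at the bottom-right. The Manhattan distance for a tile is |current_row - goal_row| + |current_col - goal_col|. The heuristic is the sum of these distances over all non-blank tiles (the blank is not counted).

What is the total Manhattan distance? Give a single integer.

Tile 4: at (0,0), goal (1,0), distance |0-1|+|0-0| = 1
Tile 1: at (0,1), goal (0,0), distance |0-0|+|1-0| = 1
Tile 2: at (0,2), goal (0,1), distance |0-0|+|2-1| = 1
Tile 5: at (1,0), goal (1,1), distance |1-1|+|0-1| = 1
Tile 8: at (1,1), goal (2,1), distance |1-2|+|1-1| = 1
Tile 3: at (1,2), goal (0,2), distance |1-0|+|2-2| = 1
Tile 6: at (2,0), goal (1,2), distance |2-1|+|0-2| = 3
Tile 7: at (2,1), goal (2,0), distance |2-2|+|1-0| = 1
Sum: 1 + 1 + 1 + 1 + 1 + 1 + 3 + 1 = 10

Answer: 10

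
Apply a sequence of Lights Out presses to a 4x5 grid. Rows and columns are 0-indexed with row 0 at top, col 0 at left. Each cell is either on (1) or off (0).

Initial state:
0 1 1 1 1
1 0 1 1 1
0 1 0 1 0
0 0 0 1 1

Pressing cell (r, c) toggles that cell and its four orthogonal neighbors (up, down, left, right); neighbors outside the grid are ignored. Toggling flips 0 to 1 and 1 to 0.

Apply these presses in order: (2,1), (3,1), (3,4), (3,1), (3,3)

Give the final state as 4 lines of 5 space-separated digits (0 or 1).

After press 1 at (2,1):
0 1 1 1 1
1 1 1 1 1
1 0 1 1 0
0 1 0 1 1

After press 2 at (3,1):
0 1 1 1 1
1 1 1 1 1
1 1 1 1 0
1 0 1 1 1

After press 3 at (3,4):
0 1 1 1 1
1 1 1 1 1
1 1 1 1 1
1 0 1 0 0

After press 4 at (3,1):
0 1 1 1 1
1 1 1 1 1
1 0 1 1 1
0 1 0 0 0

After press 5 at (3,3):
0 1 1 1 1
1 1 1 1 1
1 0 1 0 1
0 1 1 1 1

Answer: 0 1 1 1 1
1 1 1 1 1
1 0 1 0 1
0 1 1 1 1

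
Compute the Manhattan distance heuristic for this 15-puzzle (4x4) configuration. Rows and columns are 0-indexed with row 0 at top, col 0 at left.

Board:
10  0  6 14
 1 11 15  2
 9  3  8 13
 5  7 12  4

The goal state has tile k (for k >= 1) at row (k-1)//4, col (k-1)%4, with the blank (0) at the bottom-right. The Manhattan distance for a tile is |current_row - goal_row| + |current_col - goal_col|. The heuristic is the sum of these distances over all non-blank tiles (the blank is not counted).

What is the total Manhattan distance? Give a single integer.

Tile 10: (0,0)->(2,1) = 3
Tile 6: (0,2)->(1,1) = 2
Tile 14: (0,3)->(3,1) = 5
Tile 1: (1,0)->(0,0) = 1
Tile 11: (1,1)->(2,2) = 2
Tile 15: (1,2)->(3,2) = 2
Tile 2: (1,3)->(0,1) = 3
Tile 9: (2,0)->(2,0) = 0
Tile 3: (2,1)->(0,2) = 3
Tile 8: (2,2)->(1,3) = 2
Tile 13: (2,3)->(3,0) = 4
Tile 5: (3,0)->(1,0) = 2
Tile 7: (3,1)->(1,2) = 3
Tile 12: (3,2)->(2,3) = 2
Tile 4: (3,3)->(0,3) = 3
Sum: 3 + 2 + 5 + 1 + 2 + 2 + 3 + 0 + 3 + 2 + 4 + 2 + 3 + 2 + 3 = 37

Answer: 37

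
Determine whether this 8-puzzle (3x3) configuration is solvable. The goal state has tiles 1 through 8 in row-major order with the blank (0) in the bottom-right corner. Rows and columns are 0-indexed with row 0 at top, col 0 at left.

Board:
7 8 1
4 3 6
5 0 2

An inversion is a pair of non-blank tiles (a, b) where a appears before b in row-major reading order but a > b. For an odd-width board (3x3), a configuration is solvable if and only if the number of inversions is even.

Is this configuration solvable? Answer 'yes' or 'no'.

Inversions (pairs i<j in row-major order where tile[i] > tile[j] > 0): 18
18 is even, so the puzzle is solvable.

Answer: yes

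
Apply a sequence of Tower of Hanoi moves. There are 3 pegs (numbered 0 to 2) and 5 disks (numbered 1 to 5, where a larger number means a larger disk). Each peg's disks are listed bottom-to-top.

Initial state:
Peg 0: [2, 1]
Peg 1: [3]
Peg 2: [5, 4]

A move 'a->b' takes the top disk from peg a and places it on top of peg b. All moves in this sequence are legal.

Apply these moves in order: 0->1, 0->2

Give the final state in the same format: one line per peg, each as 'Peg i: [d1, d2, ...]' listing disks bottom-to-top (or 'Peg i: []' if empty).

Answer: Peg 0: []
Peg 1: [3, 1]
Peg 2: [5, 4, 2]

Derivation:
After move 1 (0->1):
Peg 0: [2]
Peg 1: [3, 1]
Peg 2: [5, 4]

After move 2 (0->2):
Peg 0: []
Peg 1: [3, 1]
Peg 2: [5, 4, 2]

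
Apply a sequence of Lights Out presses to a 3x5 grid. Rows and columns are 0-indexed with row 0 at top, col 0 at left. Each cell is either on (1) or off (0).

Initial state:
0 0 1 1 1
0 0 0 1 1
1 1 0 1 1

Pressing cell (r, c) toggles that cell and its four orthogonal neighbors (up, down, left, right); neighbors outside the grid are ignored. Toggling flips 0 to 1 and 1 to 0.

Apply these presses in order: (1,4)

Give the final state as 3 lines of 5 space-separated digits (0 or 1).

Answer: 0 0 1 1 0
0 0 0 0 0
1 1 0 1 0

Derivation:
After press 1 at (1,4):
0 0 1 1 0
0 0 0 0 0
1 1 0 1 0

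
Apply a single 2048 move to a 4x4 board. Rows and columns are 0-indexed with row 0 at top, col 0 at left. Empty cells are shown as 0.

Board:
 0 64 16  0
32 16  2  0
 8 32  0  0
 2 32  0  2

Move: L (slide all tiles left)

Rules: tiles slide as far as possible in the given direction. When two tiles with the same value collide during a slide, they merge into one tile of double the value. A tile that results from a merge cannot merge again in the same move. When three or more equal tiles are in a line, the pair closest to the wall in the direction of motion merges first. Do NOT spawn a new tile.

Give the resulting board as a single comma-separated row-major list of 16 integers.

Slide left:
row 0: [0, 64, 16, 0] -> [64, 16, 0, 0]
row 1: [32, 16, 2, 0] -> [32, 16, 2, 0]
row 2: [8, 32, 0, 0] -> [8, 32, 0, 0]
row 3: [2, 32, 0, 2] -> [2, 32, 2, 0]

Answer: 64, 16, 0, 0, 32, 16, 2, 0, 8, 32, 0, 0, 2, 32, 2, 0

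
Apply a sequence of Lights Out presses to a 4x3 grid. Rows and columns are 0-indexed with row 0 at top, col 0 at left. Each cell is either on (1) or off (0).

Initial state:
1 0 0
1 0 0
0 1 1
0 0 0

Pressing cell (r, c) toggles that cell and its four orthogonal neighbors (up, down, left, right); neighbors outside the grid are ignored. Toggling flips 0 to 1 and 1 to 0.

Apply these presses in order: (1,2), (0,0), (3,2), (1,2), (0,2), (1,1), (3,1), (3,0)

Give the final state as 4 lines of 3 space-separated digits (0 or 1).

After press 1 at (1,2):
1 0 1
1 1 1
0 1 0
0 0 0

After press 2 at (0,0):
0 1 1
0 1 1
0 1 0
0 0 0

After press 3 at (3,2):
0 1 1
0 1 1
0 1 1
0 1 1

After press 4 at (1,2):
0 1 0
0 0 0
0 1 0
0 1 1

After press 5 at (0,2):
0 0 1
0 0 1
0 1 0
0 1 1

After press 6 at (1,1):
0 1 1
1 1 0
0 0 0
0 1 1

After press 7 at (3,1):
0 1 1
1 1 0
0 1 0
1 0 0

After press 8 at (3,0):
0 1 1
1 1 0
1 1 0
0 1 0

Answer: 0 1 1
1 1 0
1 1 0
0 1 0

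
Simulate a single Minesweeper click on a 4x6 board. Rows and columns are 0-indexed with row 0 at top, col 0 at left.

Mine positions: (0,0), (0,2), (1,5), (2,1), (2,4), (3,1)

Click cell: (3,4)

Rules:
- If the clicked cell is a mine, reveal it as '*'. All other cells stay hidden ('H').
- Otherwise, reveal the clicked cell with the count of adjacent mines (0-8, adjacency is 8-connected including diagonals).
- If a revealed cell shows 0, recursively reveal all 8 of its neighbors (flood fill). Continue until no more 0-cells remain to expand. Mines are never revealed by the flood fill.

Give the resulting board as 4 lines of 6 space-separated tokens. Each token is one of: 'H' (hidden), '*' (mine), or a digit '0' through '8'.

H H H H H H
H H H H H H
H H H H H H
H H H H 1 H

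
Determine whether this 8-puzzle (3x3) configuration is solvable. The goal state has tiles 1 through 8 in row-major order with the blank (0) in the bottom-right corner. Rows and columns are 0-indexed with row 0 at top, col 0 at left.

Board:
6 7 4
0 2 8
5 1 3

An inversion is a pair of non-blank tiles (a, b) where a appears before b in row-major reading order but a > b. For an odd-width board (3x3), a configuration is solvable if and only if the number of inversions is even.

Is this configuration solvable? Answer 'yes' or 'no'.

Answer: no

Derivation:
Inversions (pairs i<j in row-major order where tile[i] > tile[j] > 0): 19
19 is odd, so the puzzle is not solvable.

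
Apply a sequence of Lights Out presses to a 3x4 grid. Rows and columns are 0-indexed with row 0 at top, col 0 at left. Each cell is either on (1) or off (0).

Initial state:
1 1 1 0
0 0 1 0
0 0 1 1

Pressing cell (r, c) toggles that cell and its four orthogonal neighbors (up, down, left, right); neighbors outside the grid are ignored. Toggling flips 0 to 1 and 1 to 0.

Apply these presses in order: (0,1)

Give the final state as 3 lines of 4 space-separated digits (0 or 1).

After press 1 at (0,1):
0 0 0 0
0 1 1 0
0 0 1 1

Answer: 0 0 0 0
0 1 1 0
0 0 1 1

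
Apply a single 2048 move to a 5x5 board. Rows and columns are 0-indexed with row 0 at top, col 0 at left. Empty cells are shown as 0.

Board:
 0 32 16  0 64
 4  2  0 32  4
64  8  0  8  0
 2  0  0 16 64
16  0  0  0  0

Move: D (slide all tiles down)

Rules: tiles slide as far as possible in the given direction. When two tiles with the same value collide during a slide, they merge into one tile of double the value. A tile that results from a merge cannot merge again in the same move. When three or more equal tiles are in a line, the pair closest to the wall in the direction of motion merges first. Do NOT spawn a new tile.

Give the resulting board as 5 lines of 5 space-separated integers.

Slide down:
col 0: [0, 4, 64, 2, 16] -> [0, 4, 64, 2, 16]
col 1: [32, 2, 8, 0, 0] -> [0, 0, 32, 2, 8]
col 2: [16, 0, 0, 0, 0] -> [0, 0, 0, 0, 16]
col 3: [0, 32, 8, 16, 0] -> [0, 0, 32, 8, 16]
col 4: [64, 4, 0, 64, 0] -> [0, 0, 64, 4, 64]

Answer:  0  0  0  0  0
 4  0  0  0  0
64 32  0 32 64
 2  2  0  8  4
16  8 16 16 64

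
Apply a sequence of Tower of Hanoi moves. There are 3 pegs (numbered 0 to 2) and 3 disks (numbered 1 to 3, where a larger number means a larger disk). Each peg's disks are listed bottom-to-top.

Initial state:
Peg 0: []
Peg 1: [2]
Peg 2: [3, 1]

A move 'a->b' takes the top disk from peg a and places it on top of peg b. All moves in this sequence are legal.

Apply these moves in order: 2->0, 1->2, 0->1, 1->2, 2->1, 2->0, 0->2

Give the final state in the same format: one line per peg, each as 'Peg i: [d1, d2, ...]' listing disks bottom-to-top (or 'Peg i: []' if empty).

After move 1 (2->0):
Peg 0: [1]
Peg 1: [2]
Peg 2: [3]

After move 2 (1->2):
Peg 0: [1]
Peg 1: []
Peg 2: [3, 2]

After move 3 (0->1):
Peg 0: []
Peg 1: [1]
Peg 2: [3, 2]

After move 4 (1->2):
Peg 0: []
Peg 1: []
Peg 2: [3, 2, 1]

After move 5 (2->1):
Peg 0: []
Peg 1: [1]
Peg 2: [3, 2]

After move 6 (2->0):
Peg 0: [2]
Peg 1: [1]
Peg 2: [3]

After move 7 (0->2):
Peg 0: []
Peg 1: [1]
Peg 2: [3, 2]

Answer: Peg 0: []
Peg 1: [1]
Peg 2: [3, 2]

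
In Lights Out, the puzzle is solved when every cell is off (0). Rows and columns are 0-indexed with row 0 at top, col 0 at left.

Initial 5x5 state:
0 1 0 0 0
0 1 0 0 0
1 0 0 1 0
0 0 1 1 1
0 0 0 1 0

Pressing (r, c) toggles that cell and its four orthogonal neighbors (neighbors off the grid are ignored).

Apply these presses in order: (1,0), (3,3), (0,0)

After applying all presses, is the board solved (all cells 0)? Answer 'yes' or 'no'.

After press 1 at (1,0):
1 1 0 0 0
1 0 0 0 0
0 0 0 1 0
0 0 1 1 1
0 0 0 1 0

After press 2 at (3,3):
1 1 0 0 0
1 0 0 0 0
0 0 0 0 0
0 0 0 0 0
0 0 0 0 0

After press 3 at (0,0):
0 0 0 0 0
0 0 0 0 0
0 0 0 0 0
0 0 0 0 0
0 0 0 0 0

Lights still on: 0

Answer: yes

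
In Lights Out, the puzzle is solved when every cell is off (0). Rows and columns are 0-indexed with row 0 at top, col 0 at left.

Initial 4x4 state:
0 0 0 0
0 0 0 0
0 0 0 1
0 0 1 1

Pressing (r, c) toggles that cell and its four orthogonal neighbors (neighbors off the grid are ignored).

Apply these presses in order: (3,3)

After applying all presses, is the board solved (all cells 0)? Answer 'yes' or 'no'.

Answer: yes

Derivation:
After press 1 at (3,3):
0 0 0 0
0 0 0 0
0 0 0 0
0 0 0 0

Lights still on: 0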